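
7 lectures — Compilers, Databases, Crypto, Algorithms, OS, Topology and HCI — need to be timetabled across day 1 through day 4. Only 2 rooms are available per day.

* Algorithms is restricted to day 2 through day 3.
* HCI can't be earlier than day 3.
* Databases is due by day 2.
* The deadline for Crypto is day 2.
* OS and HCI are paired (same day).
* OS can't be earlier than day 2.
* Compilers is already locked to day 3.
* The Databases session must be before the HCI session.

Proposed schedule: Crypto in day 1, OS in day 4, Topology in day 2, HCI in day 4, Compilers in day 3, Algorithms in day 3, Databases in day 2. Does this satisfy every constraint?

Compilers is already locked to day 3 — holds.
The deadline for Crypto is day 2 — holds.
HCI can't be earlier than day 3 — holds.
OS and HCI are paired (same day) — holds.
The Databases session must be before the HCI session — holds.
Databases is due by day 2 — holds.
Only 2 rooms are available per day — holds.
Algorithms is restricted to day 2 through day 3 — holds.
OS can't be earlier than day 2 — holds.

Yes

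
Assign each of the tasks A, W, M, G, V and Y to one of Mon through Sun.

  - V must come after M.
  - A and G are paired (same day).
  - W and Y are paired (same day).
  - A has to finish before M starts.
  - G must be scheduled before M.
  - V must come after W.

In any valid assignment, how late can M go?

Sat

Precedence pushes M to at least Tue; downstream work caps M at Sat.
M at Sat is achievable: A in Mon, G in Mon, Y in Mon, W in Mon, M in Sat, V in Sun.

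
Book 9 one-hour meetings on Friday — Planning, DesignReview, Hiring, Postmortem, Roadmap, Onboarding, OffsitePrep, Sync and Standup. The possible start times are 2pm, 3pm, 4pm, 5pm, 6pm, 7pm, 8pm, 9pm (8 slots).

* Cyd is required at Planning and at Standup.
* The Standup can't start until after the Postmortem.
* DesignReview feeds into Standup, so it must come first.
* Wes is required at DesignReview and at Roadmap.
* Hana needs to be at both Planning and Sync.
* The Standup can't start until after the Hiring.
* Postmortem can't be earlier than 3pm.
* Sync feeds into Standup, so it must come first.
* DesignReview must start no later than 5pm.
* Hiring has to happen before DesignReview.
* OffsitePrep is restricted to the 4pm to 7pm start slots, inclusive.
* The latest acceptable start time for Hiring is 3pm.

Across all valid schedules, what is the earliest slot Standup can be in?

Precedence pushes Standup to at least 4pm.
Standup at 4pm is achievable: DesignReview -> 3pm; Roadmap -> 2pm; OffsitePrep -> 4pm; Onboarding -> 2pm; Standup -> 4pm; Sync -> 2pm; Postmortem -> 3pm; Hiring -> 2pm; Planning -> 3pm.

4pm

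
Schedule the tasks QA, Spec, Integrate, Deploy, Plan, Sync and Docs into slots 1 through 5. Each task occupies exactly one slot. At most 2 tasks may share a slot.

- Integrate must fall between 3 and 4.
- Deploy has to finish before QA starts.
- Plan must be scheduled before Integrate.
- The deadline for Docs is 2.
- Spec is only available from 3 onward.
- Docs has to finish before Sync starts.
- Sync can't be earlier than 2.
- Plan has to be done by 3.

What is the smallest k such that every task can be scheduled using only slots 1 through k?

The precedence chain requires at least 2 distinct slots.
With at most 2 per slot and 7 tasks, at least 4 slots are needed.
Spec can't be placed before 3, so the schedule must run through at least slot 3.
4 works (last occupied slot: 4): for example Docs in 1, Spec in 3, Integrate in 3, Sync in 2, QA in 4, Deploy in 2, Plan in 1.

4 slots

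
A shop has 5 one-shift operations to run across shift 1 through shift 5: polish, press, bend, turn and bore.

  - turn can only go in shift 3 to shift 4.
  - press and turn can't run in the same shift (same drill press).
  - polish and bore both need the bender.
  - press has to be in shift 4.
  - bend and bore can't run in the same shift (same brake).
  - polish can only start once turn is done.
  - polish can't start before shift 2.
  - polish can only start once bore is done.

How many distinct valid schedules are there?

Splitting on polish: it can be shift 4 (12), shift 5 (16). Listing each branch's schedules as (press, bend, turn, bore) by shift number:
polish=shift 4: (4,1,3,2) (4,1,3,3) (4,2,3,1) (4,2,3,3) (4,3,3,1) (4,3,3,2) (4,4,3,1) (4,4,3,2) (4,4,3,3) (4,5,3,1) (4,5,3,2) (4,5,3,3) — 12.
polish=shift 5: (4,1,3,2) (4,1,3,3) (4,1,3,4) (4,2,3,1) (4,2,3,3) (4,2,3,4) (4,3,3,1) (4,3,3,2) (4,3,3,4) (4,4,3,1) (4,4,3,2) (4,4,3,3) (4,5,3,1) (4,5,3,2) (4,5,3,3) (4,5,3,4) — 16.
Summing: 12 + 16 = 28.

28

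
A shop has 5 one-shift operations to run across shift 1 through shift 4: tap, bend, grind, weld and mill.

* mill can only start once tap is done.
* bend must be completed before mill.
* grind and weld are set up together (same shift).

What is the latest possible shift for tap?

shift 3

Downstream work caps tap at shift 3.
tap at shift 3 is achievable: tap in shift 3; grind in shift 1; weld in shift 1; bend in shift 1; mill in shift 4.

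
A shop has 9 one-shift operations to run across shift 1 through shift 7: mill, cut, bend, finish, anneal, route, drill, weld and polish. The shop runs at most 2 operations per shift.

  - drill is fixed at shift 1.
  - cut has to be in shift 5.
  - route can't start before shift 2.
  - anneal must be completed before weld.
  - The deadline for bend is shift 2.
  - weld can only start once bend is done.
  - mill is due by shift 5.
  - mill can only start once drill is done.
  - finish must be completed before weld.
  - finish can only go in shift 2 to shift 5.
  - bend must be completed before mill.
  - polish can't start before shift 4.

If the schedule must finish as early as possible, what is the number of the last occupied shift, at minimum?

The precedence chain requires at least 2 distinct shifts.
With at most 2 per shift and 9 operations, at least 5 shifts are needed.
cut can't be placed before shift 5, so the schedule must run through at least shift 5.
5 works (last occupied shift: shift 5): for example route in shift 2; drill in shift 1; finish in shift 2; polish in shift 4; bend in shift 1; anneal in shift 3; weld in shift 4; mill in shift 3; cut in shift 5.

shift 5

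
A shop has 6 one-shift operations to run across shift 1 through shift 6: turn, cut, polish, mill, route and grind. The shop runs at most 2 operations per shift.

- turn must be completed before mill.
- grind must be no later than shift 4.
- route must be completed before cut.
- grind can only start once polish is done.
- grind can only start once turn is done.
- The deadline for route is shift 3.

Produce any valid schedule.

grind=shift 3, turn=shift 1, route=shift 1, mill=shift 3, polish=shift 2, cut=shift 2

Checking: turn(shift 1) before mill(shift 3); polish(shift 2) before grind(shift 3); route(shift 1) before cut(shift 2); turn(shift 1) before grind(shift 3); route=shift 1 in [shift 1,shift 3]; grind=shift 3 in [shift 1,shift 4]; max 2 per shift (cap 2).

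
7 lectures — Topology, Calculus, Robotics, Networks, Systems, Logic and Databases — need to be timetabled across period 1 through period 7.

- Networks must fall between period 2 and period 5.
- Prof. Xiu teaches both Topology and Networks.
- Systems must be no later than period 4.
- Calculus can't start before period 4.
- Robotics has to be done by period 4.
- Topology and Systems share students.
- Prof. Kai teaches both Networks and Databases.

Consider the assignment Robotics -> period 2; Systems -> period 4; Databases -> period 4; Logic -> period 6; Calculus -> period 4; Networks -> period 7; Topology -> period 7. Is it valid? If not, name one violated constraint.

Robotics has to be done by period 4 — holds.
Prof. Xiu teaches both Topology and Networks — violated.
Topology and Systems share students — holds.
Calculus can't start before period 4 — holds.
Systems must be no later than period 4 — holds.
Networks must fall between period 2 and period 5 — violated.
Prof. Kai teaches both Networks and Databases — holds.

No — it violates: Prof. Xiu teaches both Topology and Networks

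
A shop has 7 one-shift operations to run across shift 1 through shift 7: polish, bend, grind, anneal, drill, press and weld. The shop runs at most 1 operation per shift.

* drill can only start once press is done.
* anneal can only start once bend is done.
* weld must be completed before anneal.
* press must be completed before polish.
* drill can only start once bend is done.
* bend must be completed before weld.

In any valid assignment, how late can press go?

Downstream work caps press at shift 6.
press at shift 5 is achievable: grind=shift 4; polish=shift 7; press=shift 5; drill=shift 6; weld=shift 2; anneal=shift 3; bend=shift 1.
Nothing later works — the capacity limit rule out every shift after shift 5.

shift 5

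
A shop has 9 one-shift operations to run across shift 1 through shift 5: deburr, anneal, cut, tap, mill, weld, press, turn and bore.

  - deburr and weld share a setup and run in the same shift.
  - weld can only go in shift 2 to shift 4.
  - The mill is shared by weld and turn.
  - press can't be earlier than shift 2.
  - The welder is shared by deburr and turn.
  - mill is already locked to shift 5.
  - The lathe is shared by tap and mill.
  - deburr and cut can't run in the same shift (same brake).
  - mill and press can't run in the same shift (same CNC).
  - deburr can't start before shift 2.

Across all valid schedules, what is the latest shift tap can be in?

shift 4

tap at shift 4 is achievable: tap in shift 4; bore in shift 1; anneal in shift 1; press in shift 2; weld in shift 2; mill in shift 5; cut in shift 1; deburr in shift 2; turn in shift 1.
Nothing later works — the conflict constraints rule out every shift after shift 4.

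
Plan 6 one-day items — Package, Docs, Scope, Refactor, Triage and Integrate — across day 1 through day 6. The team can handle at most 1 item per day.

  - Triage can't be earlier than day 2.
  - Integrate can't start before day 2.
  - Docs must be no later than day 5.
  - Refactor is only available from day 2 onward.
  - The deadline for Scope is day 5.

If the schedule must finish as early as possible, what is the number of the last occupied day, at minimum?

day 6

With at most 1 per day and 6 work items, at least 6 days are needed.
Refactor can't be placed before day 2, so the schedule must run through at least day 2.
6 works (last occupied day: day 6): for example Integrate=day 5, Refactor=day 3, Docs=day 1, Triage=day 4, Package=day 6, Scope=day 2.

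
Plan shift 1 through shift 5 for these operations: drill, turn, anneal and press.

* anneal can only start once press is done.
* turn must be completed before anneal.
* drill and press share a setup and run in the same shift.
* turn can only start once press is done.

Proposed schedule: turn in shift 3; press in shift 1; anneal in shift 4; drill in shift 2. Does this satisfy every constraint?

anneal can only start once press is done — holds.
drill and press share a setup and run in the same shift — violated.
turn can only start once press is done — holds.
turn must be completed before anneal — holds.

No — it violates: drill and press share a setup and run in the same shift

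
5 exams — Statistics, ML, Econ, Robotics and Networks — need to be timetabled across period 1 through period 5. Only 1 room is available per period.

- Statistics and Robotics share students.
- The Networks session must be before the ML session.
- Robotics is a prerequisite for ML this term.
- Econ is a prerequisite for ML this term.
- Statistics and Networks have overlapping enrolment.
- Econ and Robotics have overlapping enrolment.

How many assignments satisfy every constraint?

30

Splitting on Statistics: it can be period 1 (6), period 2 (6), period 3 (6), period 4 (6), period 5 (6). Listing each branch's schedules as (ML, Econ, Robotics, Networks) by period number:
Statistics=period 1: (5,2,3,4) (5,2,4,3) (5,3,2,4) (5,3,4,2) (5,4,2,3) (5,4,3,2) — 6.
Statistics=period 2: (5,1,3,4) (5,1,4,3) (5,3,1,4) (5,3,4,1) (5,4,1,3) (5,4,3,1) — 6.
Statistics=period 3: (5,1,2,4) (5,1,4,2) (5,2,1,4) (5,2,4,1) (5,4,1,2) (5,4,2,1) — 6.
Statistics=period 4: (5,1,2,3) (5,1,3,2) (5,2,1,3) (5,2,3,1) (5,3,1,2) (5,3,2,1) — 6.
Statistics=period 5: (4,1,2,3) (4,1,3,2) (4,2,1,3) (4,2,3,1) (4,3,1,2) (4,3,2,1) — 6.
Summing: 6 + 6 + 6 + 6 + 6 = 30.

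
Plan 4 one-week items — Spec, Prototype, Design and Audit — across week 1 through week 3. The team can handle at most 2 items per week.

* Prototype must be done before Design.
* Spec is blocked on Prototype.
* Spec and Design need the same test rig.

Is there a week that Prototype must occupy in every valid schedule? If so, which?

Downstream work caps Prototype at week 2.
So Prototype is pinned to week 1.

week 1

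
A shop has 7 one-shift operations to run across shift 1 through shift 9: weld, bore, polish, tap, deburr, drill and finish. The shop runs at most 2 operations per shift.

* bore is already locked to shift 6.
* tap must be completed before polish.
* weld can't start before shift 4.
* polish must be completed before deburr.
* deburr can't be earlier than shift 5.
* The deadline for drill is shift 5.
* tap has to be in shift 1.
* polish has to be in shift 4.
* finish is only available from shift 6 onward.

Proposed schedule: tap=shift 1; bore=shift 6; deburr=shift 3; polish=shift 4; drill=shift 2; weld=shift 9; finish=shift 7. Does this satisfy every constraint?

No — it violates: deburr can't be earlier than shift 5

polish must be completed before deburr — violated.
The shop runs at most 2 operations per shift — holds.
deburr can't be earlier than shift 5 — violated.
polish has to be in shift 4 — holds.
weld can't start before shift 4 — holds.
tap must be completed before polish — holds.
finish is only available from shift 6 onward — holds.
The deadline for drill is shift 5 — holds.
tap has to be in shift 1 — holds.
bore is already locked to shift 6 — holds.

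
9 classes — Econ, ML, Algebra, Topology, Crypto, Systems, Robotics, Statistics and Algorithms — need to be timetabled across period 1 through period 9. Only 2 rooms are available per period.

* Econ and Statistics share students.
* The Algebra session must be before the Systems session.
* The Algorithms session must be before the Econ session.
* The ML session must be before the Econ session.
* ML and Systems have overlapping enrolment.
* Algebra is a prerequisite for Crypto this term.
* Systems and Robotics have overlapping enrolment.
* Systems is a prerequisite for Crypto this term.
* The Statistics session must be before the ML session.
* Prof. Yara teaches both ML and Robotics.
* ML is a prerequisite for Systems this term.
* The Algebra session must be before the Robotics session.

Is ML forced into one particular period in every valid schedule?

No

ML can be period 2 (e.g. Algorithms in period 2; Econ in period 3; Robotics in period 4; Topology in period 5; Systems in period 3; Algebra in period 1; Crypto in period 4; ML in period 2; Statistics in period 1) or period 3 (e.g. Econ in period 4; Crypto in period 5; Statistics in period 1; Algorithms in period 2; ML in period 3; Robotics in period 2; Topology in period 3; Algebra in period 1; Systems in period 4).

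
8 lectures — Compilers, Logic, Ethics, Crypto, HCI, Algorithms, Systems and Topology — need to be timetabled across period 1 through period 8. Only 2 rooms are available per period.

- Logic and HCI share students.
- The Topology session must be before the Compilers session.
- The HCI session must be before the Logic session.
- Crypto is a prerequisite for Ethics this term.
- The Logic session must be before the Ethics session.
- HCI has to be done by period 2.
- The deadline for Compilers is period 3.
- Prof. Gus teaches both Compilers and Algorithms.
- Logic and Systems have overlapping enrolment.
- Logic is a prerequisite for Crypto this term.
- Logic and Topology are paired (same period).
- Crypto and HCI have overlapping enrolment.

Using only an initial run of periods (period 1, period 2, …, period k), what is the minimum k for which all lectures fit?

4

The precedence chain requires at least 4 distinct periods.
With at most 2 per period and 8 lectures, at least 4 periods are needed.
4 works (last occupied period: period 4): for example Ethics in period 4, HCI in period 1, Logic in period 2, Systems in period 4, Topology in period 2, Algorithms in period 1, Compilers in period 3, Crypto in period 3.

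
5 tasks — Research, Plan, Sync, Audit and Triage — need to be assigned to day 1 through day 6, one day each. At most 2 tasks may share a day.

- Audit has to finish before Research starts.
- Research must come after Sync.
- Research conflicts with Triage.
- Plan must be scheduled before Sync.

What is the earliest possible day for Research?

day 3

Precedence pushes Research to at least day 3.
Research at day 3 is achievable: Plan -> day 1; Triage -> day 2; Sync -> day 2; Audit -> day 1; Research -> day 3.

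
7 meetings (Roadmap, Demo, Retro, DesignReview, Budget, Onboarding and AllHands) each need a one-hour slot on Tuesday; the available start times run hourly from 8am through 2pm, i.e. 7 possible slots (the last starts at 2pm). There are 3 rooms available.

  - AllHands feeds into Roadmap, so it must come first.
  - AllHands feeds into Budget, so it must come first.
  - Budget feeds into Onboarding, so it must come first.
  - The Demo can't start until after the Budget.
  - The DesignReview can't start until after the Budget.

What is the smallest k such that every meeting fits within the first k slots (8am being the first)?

The precedence chain requires at least 3 distinct slots.
With at most 3 per slot and 7 meetings, at least 3 slots are needed.
3 works (last occupied slot: 10am): for example Onboarding in 10am; Budget in 9am; AllHands in 8am; Demo in 10am; Roadmap in 9am; DesignReview in 10am; Retro in 8am.

3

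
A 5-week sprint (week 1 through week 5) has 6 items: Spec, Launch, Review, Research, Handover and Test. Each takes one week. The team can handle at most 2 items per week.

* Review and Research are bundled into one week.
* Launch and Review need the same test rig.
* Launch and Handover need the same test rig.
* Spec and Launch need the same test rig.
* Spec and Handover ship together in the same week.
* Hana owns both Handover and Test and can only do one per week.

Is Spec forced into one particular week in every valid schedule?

No

Spec can be week 1 (e.g. Spec in week 1, Handover in week 1, Review in week 3, Test in week 2, Launch in week 2, Research in week 3) or week 2 (e.g. Review -> week 3, Test -> week 1, Handover -> week 2, Research -> week 3, Launch -> week 1, Spec -> week 2).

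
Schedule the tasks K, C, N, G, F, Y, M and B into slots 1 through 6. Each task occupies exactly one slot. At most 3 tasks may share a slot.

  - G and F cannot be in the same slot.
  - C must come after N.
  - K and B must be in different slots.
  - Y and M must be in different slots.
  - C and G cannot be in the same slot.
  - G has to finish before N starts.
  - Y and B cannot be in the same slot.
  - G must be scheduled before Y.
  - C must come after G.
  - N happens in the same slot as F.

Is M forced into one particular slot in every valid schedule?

M can be 1 (e.g. Y -> 2; K -> 1; B -> 3; G -> 1; M -> 1; N -> 2; F -> 2; C -> 3) or 2 (e.g. G=1; N=2; F=2; B=4; C=3; M=2; K=1; Y=3).

No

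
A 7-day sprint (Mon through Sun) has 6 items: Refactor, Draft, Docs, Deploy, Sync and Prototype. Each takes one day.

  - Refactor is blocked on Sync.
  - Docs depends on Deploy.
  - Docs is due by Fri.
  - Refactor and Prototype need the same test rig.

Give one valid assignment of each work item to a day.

Draft -> Mon, Sync -> Mon, Deploy -> Mon, Prototype -> Mon, Refactor -> Tue, Docs -> Tue

Checking: Deploy(Mon) before Docs(Tue); Sync(Mon) before Refactor(Tue); Refactor(Tue) != Prototype(Mon); Docs=Tue in [Mon,Fri].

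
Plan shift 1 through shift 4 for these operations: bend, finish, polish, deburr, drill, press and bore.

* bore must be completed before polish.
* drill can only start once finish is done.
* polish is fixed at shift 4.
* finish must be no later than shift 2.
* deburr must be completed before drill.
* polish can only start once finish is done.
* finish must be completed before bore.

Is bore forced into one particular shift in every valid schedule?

bore can be shift 2 (e.g. bore -> shift 2; deburr -> shift 1; finish -> shift 1; bend -> shift 1; press -> shift 1; polish -> shift 4; drill -> shift 2) or shift 3 (e.g. finish=shift 1; bend=shift 1; drill=shift 2; press=shift 1; deburr=shift 1; bore=shift 3; polish=shift 4).

No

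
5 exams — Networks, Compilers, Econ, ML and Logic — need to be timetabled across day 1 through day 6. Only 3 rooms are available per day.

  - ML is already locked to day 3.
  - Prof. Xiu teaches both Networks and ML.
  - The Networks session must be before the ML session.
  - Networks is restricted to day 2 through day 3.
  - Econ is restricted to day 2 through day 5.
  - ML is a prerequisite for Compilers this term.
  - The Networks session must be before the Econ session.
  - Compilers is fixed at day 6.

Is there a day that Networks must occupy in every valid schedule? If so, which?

Networks's window is day 2–day 3.
ML is fixed at day 3, and Networks can't share a day with ML.
So Networks must be day 2.

day 2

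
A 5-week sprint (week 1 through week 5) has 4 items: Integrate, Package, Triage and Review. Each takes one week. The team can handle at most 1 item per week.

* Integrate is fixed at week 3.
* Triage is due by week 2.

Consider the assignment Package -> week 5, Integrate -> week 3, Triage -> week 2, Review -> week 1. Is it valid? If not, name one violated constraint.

Yes

Integrate is fixed at week 3 — holds.
Triage is due by week 2 — holds.
The team can handle at most 1 item per week — holds.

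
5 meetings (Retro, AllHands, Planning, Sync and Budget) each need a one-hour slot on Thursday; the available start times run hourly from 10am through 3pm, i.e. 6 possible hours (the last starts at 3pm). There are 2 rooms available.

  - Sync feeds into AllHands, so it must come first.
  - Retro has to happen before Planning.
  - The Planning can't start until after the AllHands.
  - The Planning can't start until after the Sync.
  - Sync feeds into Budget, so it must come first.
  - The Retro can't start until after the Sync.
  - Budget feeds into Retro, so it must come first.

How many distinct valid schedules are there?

48

Splitting on Retro: it can be 12pm (9), 1pm (19), 2pm (20). Listing each branch's schedules as (AllHands, Planning, Sync, Budget):
Retro=12pm: (11am,1pm,10am,11am) (11am,2pm,10am,11am) (11am,3pm,10am,11am) (12pm,1pm,10am,11am) (12pm,2pm,10am,11am) (12pm,3pm,10am,11am) (1pm,2pm,10am,11am) (1pm,3pm,10am,11am) (2pm,3pm,10am,11am) — 9.
Retro=1pm: (11am,2pm,10am,11am) (11am,2pm,10am,12pm) (11am,3pm,10am,11am) (11am,3pm,10am,12pm) (12pm,2pm,10am,11am) (12pm,2pm,10am,12pm) (12pm,2pm,11am,12pm) (12pm,3pm,10am,11am) (12pm,3pm,10am,12pm) (12pm,3pm,11am,12pm) (1pm,2pm,10am,11am) (1pm,2pm,10am,12pm) (1pm,2pm,11am,12pm) (1pm,3pm,10am,11am) (1pm,3pm,10am,12pm) (1pm,3pm,11am,12pm) (2pm,3pm,10am,11am) (2pm,3pm,10am,12pm) (2pm,3pm,11am,12pm) — 19.
Retro=2pm: (11am,3pm,10am,11am) (11am,3pm,10am,12pm) (11am,3pm,10am,1pm) (12pm,3pm,10am,11am) (12pm,3pm,10am,12pm) (12pm,3pm,10am,1pm) (12pm,3pm,11am,12pm) (12pm,3pm,11am,1pm) (1pm,3pm,10am,11am) (1pm,3pm,10am,12pm) (1pm,3pm,10am,1pm) (1pm,3pm,11am,12pm) (1pm,3pm,11am,1pm) (1pm,3pm,12pm,1pm) (2pm,3pm,10am,11am) (2pm,3pm,10am,12pm) (2pm,3pm,10am,1pm) (2pm,3pm,11am,12pm) (2pm,3pm,11am,1pm) (2pm,3pm,12pm,1pm) — 20.
Summing: 9 + 19 + 20 = 48.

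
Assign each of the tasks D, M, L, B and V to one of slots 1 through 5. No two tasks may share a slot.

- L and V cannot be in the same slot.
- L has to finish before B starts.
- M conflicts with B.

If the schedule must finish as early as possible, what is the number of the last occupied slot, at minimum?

5

The precedence chain requires at least 2 distinct slots.
With at most 1 per slot and 5 tasks, at least 5 slots are needed.
5 works (last occupied slot: 5): for example B=2, L=1, V=5, M=4, D=3.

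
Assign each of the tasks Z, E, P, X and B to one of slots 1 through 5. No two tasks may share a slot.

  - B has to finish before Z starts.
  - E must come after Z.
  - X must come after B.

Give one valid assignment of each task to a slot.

E -> 3, X -> 4, P -> 5, Z -> 2, B -> 1

Checking: B(1) before Z(2); Z(2) before E(3); B(1) before X(4); max 1 per slot (cap 1).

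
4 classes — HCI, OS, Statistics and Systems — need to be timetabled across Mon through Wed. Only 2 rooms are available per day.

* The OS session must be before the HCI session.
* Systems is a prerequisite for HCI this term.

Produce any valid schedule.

Statistics in Tue, HCI in Tue, OS in Mon, Systems in Mon

Checking: Systems(Mon) before HCI(Tue); OS(Mon) before HCI(Tue); max 2 per day (cap 2).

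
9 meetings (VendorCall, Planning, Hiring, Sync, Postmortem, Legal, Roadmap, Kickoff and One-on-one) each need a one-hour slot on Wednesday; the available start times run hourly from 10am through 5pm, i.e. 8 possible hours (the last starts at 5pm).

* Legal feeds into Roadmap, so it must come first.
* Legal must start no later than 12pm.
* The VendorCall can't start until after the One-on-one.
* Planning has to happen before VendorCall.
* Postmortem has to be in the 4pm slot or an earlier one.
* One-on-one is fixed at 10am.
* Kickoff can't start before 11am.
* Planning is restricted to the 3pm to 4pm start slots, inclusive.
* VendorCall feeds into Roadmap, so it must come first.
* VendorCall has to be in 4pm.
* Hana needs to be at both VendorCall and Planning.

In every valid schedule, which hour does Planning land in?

Planning's window is 3pm–4pm.
VendorCall is fixed at 4pm, and Planning can't share a hour with VendorCall.
So Planning must be 3pm.

3pm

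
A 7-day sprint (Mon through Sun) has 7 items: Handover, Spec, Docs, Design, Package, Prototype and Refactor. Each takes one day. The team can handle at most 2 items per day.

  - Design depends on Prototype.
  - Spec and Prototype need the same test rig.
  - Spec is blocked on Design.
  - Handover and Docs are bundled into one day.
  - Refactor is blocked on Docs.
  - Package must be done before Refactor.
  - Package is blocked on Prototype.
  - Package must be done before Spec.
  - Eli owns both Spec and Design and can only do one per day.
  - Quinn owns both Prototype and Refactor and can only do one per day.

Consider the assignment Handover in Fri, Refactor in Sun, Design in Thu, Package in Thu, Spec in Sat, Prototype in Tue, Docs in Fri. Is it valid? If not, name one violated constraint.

Yes, all constraints hold

Package must be done before Spec — holds.
Design depends on Prototype — holds.
Eli owns both Spec and Design and can only do one per day — holds.
Quinn owns both Prototype and Refactor and can only do one per day — holds.
Handover and Docs are bundled into one day — holds.
Spec and Prototype need the same test rig — holds.
Refactor is blocked on Docs — holds.
Package is blocked on Prototype — holds.
Spec is blocked on Design — holds.
Package must be done before Refactor — holds.
The team can handle at most 2 items per day — holds.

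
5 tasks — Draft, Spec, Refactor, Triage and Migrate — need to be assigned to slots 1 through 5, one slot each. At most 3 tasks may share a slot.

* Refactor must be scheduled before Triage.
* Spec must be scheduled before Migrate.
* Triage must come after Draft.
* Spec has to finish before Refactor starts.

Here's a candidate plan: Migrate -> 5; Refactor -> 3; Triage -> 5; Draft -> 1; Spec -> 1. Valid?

Spec must be scheduled before Migrate — holds.
Refactor must be scheduled before Triage — holds.
Spec has to finish before Refactor starts — holds.
At most 3 tasks may share a slot — holds.
Triage must come after Draft — holds.

Valid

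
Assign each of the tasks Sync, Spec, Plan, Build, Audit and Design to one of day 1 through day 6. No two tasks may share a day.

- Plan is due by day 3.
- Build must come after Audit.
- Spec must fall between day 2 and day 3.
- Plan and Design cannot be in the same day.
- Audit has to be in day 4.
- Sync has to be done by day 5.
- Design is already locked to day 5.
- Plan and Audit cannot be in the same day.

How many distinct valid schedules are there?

4

Enumerating: Build -> day 6; Design -> day 5; Spec -> day 2; Sync -> day 3; Plan -> day 1; Audit -> day 4 | Build -> day 6; Spec -> day 2; Plan -> day 3; Design -> day 5; Audit -> day 4; Sync -> day 1 | Spec in day 3; Build in day 6; Sync in day 2; Audit in day 4; Plan in day 1; Design in day 5 | Plan -> day 2, Audit -> day 4, Design -> day 5, Sync -> day 1, Build -> day 6, Spec -> day 3.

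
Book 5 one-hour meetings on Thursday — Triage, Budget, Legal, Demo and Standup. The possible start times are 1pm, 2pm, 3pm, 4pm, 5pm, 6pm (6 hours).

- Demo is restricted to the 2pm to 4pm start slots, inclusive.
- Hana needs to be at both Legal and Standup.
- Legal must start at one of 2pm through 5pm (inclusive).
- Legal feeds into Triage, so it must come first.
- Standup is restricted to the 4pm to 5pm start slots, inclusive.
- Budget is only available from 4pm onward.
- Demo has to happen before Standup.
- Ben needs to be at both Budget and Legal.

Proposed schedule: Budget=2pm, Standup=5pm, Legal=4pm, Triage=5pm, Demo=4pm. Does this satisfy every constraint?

Budget is only available from 4pm onward — violated.
Legal must start at one of 2pm through 5pm (inclusive) — holds.
Legal feeds into Triage, so it must come first — holds.
Demo is restricted to the 2pm to 4pm start slots, inclusive — holds.
Hana needs to be at both Legal and Standup — holds.
Standup is restricted to the 4pm to 5pm start slots, inclusive — holds.
Ben needs to be at both Budget and Legal — holds.
Demo has to happen before Standup — holds.

Invalid. Budget is only available from 4pm onward.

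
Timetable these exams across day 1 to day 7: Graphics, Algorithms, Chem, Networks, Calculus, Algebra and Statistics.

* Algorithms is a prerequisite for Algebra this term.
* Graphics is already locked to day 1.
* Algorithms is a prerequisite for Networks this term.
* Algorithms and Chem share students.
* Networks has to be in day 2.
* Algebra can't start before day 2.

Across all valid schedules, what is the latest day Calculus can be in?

day 7

Calculus at day 7 is achievable: Networks in day 2, Chem in day 2, Algebra in day 2, Statistics in day 1, Calculus in day 7, Algorithms in day 1, Graphics in day 1.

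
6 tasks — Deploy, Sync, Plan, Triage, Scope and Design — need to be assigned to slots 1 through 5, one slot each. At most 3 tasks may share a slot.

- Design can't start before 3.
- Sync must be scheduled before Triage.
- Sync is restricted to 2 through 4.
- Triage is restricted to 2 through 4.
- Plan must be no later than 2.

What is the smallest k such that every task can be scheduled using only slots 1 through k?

3

The precedence chain requires at least 2 distinct slots.
With at most 3 per slot and 6 tasks, at least 2 slots are needed.
Design can't be placed before 3, so the schedule must run through at least slot 3.
3 works (last occupied slot: 3): for example Design=3; Scope=1; Triage=3; Deploy=1; Plan=1; Sync=2.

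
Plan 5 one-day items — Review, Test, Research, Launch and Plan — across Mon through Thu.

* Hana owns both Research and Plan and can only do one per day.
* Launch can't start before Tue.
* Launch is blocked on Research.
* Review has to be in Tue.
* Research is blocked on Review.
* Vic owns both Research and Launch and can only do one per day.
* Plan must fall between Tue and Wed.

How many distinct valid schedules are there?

Enumerating: Launch=Thu; Test=Mon; Research=Wed; Review=Tue; Plan=Tue | Plan=Tue; Test=Tue; Review=Tue; Research=Wed; Launch=Thu | Review in Tue, Plan in Tue, Research in Wed, Test in Wed, Launch in Thu | Launch -> Thu, Plan -> Tue, Research -> Wed, Review -> Tue, Test -> Thu.

4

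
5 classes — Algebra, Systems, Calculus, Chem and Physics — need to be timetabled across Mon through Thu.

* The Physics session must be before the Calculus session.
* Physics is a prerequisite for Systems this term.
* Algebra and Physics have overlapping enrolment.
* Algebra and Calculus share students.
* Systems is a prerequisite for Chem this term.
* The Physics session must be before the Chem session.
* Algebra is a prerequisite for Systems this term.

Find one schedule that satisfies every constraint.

Algebra in Tue; Systems in Wed; Chem in Thu; Calculus in Wed; Physics in Mon

Checking: Systems(Wed) before Chem(Thu); Physics(Mon) before Chem(Thu); Physics(Mon) before Calculus(Wed); Algebra(Tue) before Systems(Wed); Physics(Mon) before Systems(Wed); Algebra(Tue) != Calculus(Wed); Algebra(Tue) != Physics(Mon).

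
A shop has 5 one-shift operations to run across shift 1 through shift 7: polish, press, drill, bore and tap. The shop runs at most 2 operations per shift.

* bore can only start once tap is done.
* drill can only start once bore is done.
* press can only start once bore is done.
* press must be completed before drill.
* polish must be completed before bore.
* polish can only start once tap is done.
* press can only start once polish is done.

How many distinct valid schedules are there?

21

Splitting on polish: it can be shift 2 (10), shift 3 (8), shift 4 (3). Listing each branch's schedules as (press, drill, bore, tap) by shift number:
polish=shift 2: (4,5,3,1) (4,6,3,1) (4,7,3,1) (5,6,3,1) (5,6,4,1) (5,7,3,1) (5,7,4,1) (6,7,3,1) (6,7,4,1) (6,7,5,1) — 10.
polish=shift 3: (5,6,4,1) (5,6,4,2) (5,7,4,1) (5,7,4,2) (6,7,4,1) (6,7,4,2) (6,7,5,1) (6,7,5,2) — 8.
polish=shift 4: (6,7,5,1) (6,7,5,2) (6,7,5,3) — 3.
Summing: 10 + 8 + 3 = 21.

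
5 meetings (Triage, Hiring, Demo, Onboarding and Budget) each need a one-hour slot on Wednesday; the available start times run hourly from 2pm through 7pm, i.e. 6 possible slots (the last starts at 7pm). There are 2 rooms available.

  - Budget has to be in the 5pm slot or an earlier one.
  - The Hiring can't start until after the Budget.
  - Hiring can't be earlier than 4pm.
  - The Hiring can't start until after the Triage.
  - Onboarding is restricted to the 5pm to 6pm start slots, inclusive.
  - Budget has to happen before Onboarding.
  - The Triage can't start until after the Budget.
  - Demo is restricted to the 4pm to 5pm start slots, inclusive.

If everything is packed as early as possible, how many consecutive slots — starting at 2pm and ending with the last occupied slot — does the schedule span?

The precedence chain requires at least 3 distinct slots.
With at most 2 per slot and 5 meetings, at least 3 slots are needed.
Onboarding can't be placed before 5pm — that is slot 4 counting from 2pm — so the schedule must run through at least 4 slots.
4 works (last occupied slot: 5pm): for example Demo -> 4pm, Budget -> 2pm, Hiring -> 4pm, Onboarding -> 5pm, Triage -> 3pm.

4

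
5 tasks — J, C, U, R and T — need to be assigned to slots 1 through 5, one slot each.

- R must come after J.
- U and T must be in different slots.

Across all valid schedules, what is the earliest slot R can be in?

Precedence pushes R to at least 2.
R at 2 is achievable: R=2; U=1; J=1; C=1; T=2.

2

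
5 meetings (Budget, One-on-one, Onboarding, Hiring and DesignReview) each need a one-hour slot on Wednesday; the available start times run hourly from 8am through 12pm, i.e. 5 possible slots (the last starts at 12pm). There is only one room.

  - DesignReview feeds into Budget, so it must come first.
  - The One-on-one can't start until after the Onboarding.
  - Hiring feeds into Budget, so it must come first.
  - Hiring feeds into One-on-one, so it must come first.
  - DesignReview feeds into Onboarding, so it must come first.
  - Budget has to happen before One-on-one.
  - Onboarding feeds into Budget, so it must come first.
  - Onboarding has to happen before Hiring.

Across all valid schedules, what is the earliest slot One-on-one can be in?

12pm

Precedence pushes One-on-one to at least 12pm.
One-on-one at 12pm is achievable: DesignReview in 8am; Hiring in 10am; Budget in 11am; Onboarding in 9am; One-on-one in 12pm.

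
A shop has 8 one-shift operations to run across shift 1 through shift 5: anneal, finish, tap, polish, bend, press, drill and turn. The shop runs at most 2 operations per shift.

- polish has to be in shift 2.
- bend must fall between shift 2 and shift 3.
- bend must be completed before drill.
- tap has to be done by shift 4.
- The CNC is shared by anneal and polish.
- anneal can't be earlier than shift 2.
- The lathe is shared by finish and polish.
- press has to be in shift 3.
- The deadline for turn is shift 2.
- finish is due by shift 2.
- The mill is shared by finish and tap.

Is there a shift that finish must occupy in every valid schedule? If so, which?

shift 1

finish's window is shift 1–shift 2.
polish is fixed at shift 2, and finish can't share a shift with polish.
So finish must be shift 1.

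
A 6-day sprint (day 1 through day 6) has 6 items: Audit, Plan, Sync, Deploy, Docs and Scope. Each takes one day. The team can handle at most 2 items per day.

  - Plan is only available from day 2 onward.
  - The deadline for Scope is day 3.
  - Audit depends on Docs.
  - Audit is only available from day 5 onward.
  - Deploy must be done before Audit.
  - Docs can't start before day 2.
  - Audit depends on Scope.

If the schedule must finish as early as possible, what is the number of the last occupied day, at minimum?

day 5

The precedence chain requires at least 2 distinct days.
With at most 2 per day and 6 tasks, at least 3 days are needed.
Audit can't be placed before day 5, so the schedule must run through at least day 5.
5 works (last occupied day: day 5): for example Deploy -> day 1; Docs -> day 2; Scope -> day 1; Plan -> day 2; Audit -> day 5; Sync -> day 3.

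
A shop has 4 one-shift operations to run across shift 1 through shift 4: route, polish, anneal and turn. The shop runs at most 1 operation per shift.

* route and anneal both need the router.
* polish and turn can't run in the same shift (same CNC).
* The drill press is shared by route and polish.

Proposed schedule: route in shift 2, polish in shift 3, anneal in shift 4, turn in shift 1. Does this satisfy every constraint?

Valid

route and anneal both need the router — holds.
The shop runs at most 1 operation per shift — holds.
The drill press is shared by route and polish — holds.
polish and turn can't run in the same shift (same CNC) — holds.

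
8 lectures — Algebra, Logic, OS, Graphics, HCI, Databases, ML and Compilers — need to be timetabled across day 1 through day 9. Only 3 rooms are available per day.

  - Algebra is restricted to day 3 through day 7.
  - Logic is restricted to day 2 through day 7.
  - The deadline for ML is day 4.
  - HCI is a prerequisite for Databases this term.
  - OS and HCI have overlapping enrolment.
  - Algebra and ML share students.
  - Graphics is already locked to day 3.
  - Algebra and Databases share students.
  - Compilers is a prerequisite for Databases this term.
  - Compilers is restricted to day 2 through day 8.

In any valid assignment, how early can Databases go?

day 3

Precedence pushes Databases to at least day 3.
Databases at day 3 is achievable: Compilers -> day 2, Logic -> day 2, ML -> day 1, Graphics -> day 3, Algebra -> day 4, Databases -> day 3, HCI -> day 1, OS -> day 2.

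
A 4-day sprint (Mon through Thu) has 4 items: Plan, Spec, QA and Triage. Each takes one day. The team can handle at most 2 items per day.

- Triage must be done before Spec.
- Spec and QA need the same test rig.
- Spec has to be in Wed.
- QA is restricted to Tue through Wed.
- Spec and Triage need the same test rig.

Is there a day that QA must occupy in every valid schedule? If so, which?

Tue

QA's window is Tue–Wed.
Spec is fixed at Wed, and QA can't share a day with Spec.
So QA must be Tue.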